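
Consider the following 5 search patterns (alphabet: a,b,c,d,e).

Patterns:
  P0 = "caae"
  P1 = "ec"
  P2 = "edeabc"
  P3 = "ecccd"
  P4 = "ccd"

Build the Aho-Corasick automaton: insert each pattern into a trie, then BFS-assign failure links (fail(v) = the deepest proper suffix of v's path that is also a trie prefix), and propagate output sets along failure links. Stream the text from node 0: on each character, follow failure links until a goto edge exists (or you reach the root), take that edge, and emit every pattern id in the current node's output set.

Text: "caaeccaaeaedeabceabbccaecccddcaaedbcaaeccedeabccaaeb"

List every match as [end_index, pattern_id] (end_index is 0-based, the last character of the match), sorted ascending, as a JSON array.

Construct AC machine:
Trie nodes:
  0='ε' goto c→1 e→5
  1='c' goto a→2 c→15
  2='ca' goto a→3
  3='caa' goto e→4
  4='caae' goto ·  ←P0
  5='e' goto c→6 d→7
  6='ec' goto c→12  ←P1
  7='ed' goto e→8
  8='ede' goto a→9
  9='edea' goto b→10
  10='edeab' goto c→11
  11='edeabc' goto ·  ←P2
  12='ecc' goto c→13
  13='eccc' goto d→14
  14='ecccd' goto ·  ←P3
  15='cc' goto d→16
  16='ccd' goto ·  ←P4

BFS fail/out derivation:
  fail(1) 'c': from fail(0)=0 chase 'c': 0 ⇒ 0;  out=∅∪out(0)=∅
  fail(5) 'e': from fail(0)=0 chase 'e': 0 ⇒ 0;  out=∅∪out(0)=∅
  fail(2) 'ca': from fail(1)=0 chase 'a': 0 ⇒ 0;  out=∅∪out(0)=∅
  fail(6) 'ec': from fail(5)=0 chase 'c': 0 ⇒ 1;  out={1}∪out(1)={1}
  fail(7) 'ed': from fail(5)=0 chase 'd': 0 ⇒ 0;  out=∅∪out(0)=∅
  fail(15) 'cc': from fail(1)=0 chase 'c': 0 ⇒ 1;  out=∅∪out(1)=∅
  fail(3) 'caa': from fail(2)=0 chase 'a': 0 ⇒ 0;  out=∅∪out(0)=∅
  fail(8) 'ede': from fail(7)=0 chase 'e': 0 ⇒ 5;  out=∅∪out(5)=∅
  fail(12) 'ecc': from fail(6)=1 chase 'c': 1 ⇒ 15;  out=∅∪out(15)=∅
  fail(16) 'ccd': from fail(15)=1 chase 'd': 1→0 ⇒ 0;  out={4}∪out(0)={4}
  fail(4) 'caae': from fail(3)=0 chase 'e': 0 ⇒ 5;  out={0}∪out(5)={0}
  fail(9) 'edea': from fail(8)=5 chase 'a': 5→0 ⇒ 0;  out=∅∪out(0)=∅
  fail(13) 'eccc': from fail(12)=15 chase 'c': 15→1 ⇒ 15;  out=∅∪out(15)=∅
  fail(10) 'edeab': from fail(9)=0 chase 'b': 0 ⇒ 0;  out=∅∪out(0)=∅
  fail(14) 'ecccd': from fail(13)=15 chase 'd': 15 ⇒ 16;  out={3}∪out(16)={3,4}
  fail(11) 'edeabc': from fail(10)=0 chase 'c': 0 ⇒ 1;  out={2}∪out(1)={2}

Text stream:
i=0 'c': node 0→1
i=1 'a': node 1→2
i=2 'a': node 2→3
i=3 'e': node 3→4  ** P0@[0:3]
i=4 'c': node 4→6 ·f  ** P1@[3:4]
i=5 'c': node 6→12
i=6 'a': node 12→2 ·f
i=7 'a': node 2→3
i=8 'e': node 3→4  ** P0@[5:8]
i=9 'a': node 4→0 ·f
i=10 'e': node 0→5
i=11 'd': node 5→7
i=12 'e': node 7→8
i=13 'a': node 8→9
i=14 'b': node 9→10
i=15 'c': node 10→11  ** P2@[10:15]
i=16 'e': node 11→5 ·f
i=17 'a': node 5→0 ·f
i=18 'b': node 0→0
i=19 'b': node 0→0
i=20 'c': node 0→1
i=21 'c': node 1→15
i=22 'a': node 15→2 ·f
i=23 'e': node 2→5 ·f
i=24 'c': node 5→6  ** P1@[23:24]
i=25 'c': node 6→12
i=26 'c': node 12→13
i=27 'd': node 13→14  ** P3@[23:27],P4@[25:27]
i=28 'd': node 14→0 ·f
i=29 'c': node 0→1
i=30 'a': node 1→2
i=31 'a': node 2→3
i=32 'e': node 3→4  ** P0@[29:32]
i=33 'd': node 4→7 ·f
i=34 'b': node 7→0 ·f
i=35 'c': node 0→1
i=36 'a': node 1→2
i=37 'a': node 2→3
i=38 'e': node 3→4  ** P0@[35:38]
i=39 'c': node 4→6 ·f  ** P1@[38:39]
i=40 'c': node 6→12
i=41 'e': node 12→5 ·f
i=42 'd': node 5→7
i=43 'e': node 7→8
i=44 'a': node 8→9
i=45 'b': node 9→10
i=46 'c': node 10→11  ** P2@[41:46]
i=47 'c': node 11→15 ·f
i=48 'a': node 15→2 ·f
i=49 'a': node 2→3
i=50 'e': node 3→4  ** P0@[47:50]
i=51 'b': node 4→0 ·f

Matches: [[3,0],[4,1],[8,0],[15,2],[24,1],[27,3],[27,4],[32,0],[38,0],[39,1],[46,2],[50,0]]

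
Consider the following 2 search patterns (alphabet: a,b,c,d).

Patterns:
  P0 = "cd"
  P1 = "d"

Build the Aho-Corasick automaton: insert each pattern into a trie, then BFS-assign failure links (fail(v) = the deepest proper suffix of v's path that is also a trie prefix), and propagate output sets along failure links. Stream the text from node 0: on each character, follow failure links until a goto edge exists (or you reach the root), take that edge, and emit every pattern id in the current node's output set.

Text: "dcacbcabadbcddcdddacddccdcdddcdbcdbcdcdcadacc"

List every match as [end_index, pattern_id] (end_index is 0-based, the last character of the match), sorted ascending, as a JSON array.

Build automaton:
Trie (insert patterns):
  n0 'ε': c→1 d→3
  n1 'c': d→2
  n2 'cd': ·  [P0 ends]
  n3 'd': ·  [P1 ends]

Failure links (BFS by depth):
  n1('c'): parent n0 fail=0; on 'c' 0 → fail=0;  out ∅∪∅=∅
  n3('d'): parent n0 fail=0; on 'd' 0 → fail=0;  out {1}∪∅={1}
  n2('cd'): parent n1 fail=0; on 'd' 0 → fail=3;  out {0}∪{1}={0,1}

Scan:
i=0 'd': node 0→3  emit P1@[0:0]
i=1 'c': node 3→1 (fail-walked)
i=2 'a': node 1→0 (fail-walked)
i=3 'c': node 0→1
i=4 'b': node 1→0 (fail-walked)
i=5 'c': node 0→1
i=6 'a': node 1→0 (fail-walked)
i=7 'b': node 0→0
i=8 'a': node 0→0
i=9 'd': node 0→3  emit P1@[9:9]
i=10 'b': node 3→0 (fail-walked)
i=11 'c': node 0→1
i=12 'd': node 1→2  emit P0@[11:12],P1@[12:12]
i=13 'd': node 2→3 (fail-walked)  emit P1@[13:13]
i=14 'c': node 3→1 (fail-walked)
i=15 'd': node 1→2  emit P0@[14:15],P1@[15:15]
i=16 'd': node 2→3 (fail-walked)  emit P1@[16:16]
i=17 'd': node 3→3 (fail-walked)  emit P1@[17:17]
i=18 'a': node 3→0 (fail-walked)
i=19 'c': node 0→1
i=20 'd': node 1→2  emit P0@[19:20],P1@[20:20]
i=21 'd': node 2→3 (fail-walked)  emit P1@[21:21]
i=22 'c': node 3→1 (fail-walked)
i=23 'c': node 1→1 (fail-walked)
i=24 'd': node 1→2  emit P0@[23:24],P1@[24:24]
i=25 'c': node 2→1 (fail-walked)
i=26 'd': node 1→2  emit P0@[25:26],P1@[26:26]
i=27 'd': node 2→3 (fail-walked)  emit P1@[27:27]
i=28 'd': node 3→3 (fail-walked)  emit P1@[28:28]
i=29 'c': node 3→1 (fail-walked)
i=30 'd': node 1→2  emit P0@[29:30],P1@[30:30]
i=31 'b': node 2→0 (fail-walked)
i=32 'c': node 0→1
i=33 'd': node 1→2  emit P0@[32:33],P1@[33:33]
i=34 'b': node 2→0 (fail-walked)
i=35 'c': node 0→1
i=36 'd': node 1→2  emit P0@[35:36],P1@[36:36]
i=37 'c': node 2→1 (fail-walked)
i=38 'd': node 1→2  emit P0@[37:38],P1@[38:38]
i=39 'c': node 2→1 (fail-walked)
i=40 'a': node 1→0 (fail-walked)
i=41 'd': node 0→3  emit P1@[41:41]
i=42 'a': node 3→0 (fail-walked)
i=43 'c': node 0→1
i=44 'c': node 1→1 (fail-walked)

Matches: [[0,1],[9,1],[12,0],[12,1],[13,1],[15,0],[15,1],[16,1],[17,1],[20,0],[20,1],[21,1],[24,0],[24,1],[26,0],[26,1],[27,1],[28,1],[30,0],[30,1],[33,0],[33,1],[36,0],[36,1],[38,0],[38,1],[41,1]]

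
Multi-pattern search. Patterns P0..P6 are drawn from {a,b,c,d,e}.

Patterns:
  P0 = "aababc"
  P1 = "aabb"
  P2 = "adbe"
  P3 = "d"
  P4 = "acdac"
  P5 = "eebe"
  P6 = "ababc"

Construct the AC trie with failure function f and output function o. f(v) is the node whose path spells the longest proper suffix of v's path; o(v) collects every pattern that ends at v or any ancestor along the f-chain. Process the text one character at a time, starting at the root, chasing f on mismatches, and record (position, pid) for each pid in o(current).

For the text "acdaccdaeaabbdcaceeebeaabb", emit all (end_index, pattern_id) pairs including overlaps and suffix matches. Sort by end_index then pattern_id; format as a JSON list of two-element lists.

Build automaton:
Trie (insert patterns):
  0='ε' goto a→1 d→11 e→16
  1='a' goto a→2 b→20 c→12 d→8
  2='aa' goto b→3
  3='aab' goto a→4 b→7
  4='aaba' goto b→5
  5='aabab' goto c→6
  6='aababc' goto ·  [P0 ends]
  7='aabb' goto ·  [P1 ends]
  8='ad' goto b→9
  9='adb' goto e→10
  10='adbe' goto ·  [P2 ends]
  11='d' goto ·  [P3 ends]
  12='ac' goto d→13
  13='acd' goto a→14
  14='acda' goto c→15
  15='acdac' goto ·  [P4 ends]
  16='e' goto e→17
  17='ee' goto b→18
  18='eeb' goto e→19
  19='eebe' goto ·  [P5 ends]
  20='ab' goto a→21
  21='aba' goto b→22
  22='abab' goto c→23
  23='ababc' goto ·  [P6 ends]

Failure links (BFS by depth):
  fail(1) 'a': from fail(0)=0 chase 'a': 0 ⇒ 0;  out=∅∪out(0)=∅
  fail(11) 'd': from fail(0)=0 chase 'd': 0 ⇒ 0;  out={3}∪out(0)={3}
  fail(16) 'e': from fail(0)=0 chase 'e': 0 ⇒ 0;  out=∅∪out(0)=∅
  fail(2) 'aa': from fail(1)=0 chase 'a': 0 ⇒ 1;  out=∅∪out(1)=∅
  fail(8) 'ad': from fail(1)=0 chase 'd': 0 ⇒ 11;  out=∅∪out(11)={3}
  fail(12) 'ac': from fail(1)=0 chase 'c': 0 ⇒ 0;  out=∅∪out(0)=∅
  fail(17) 'ee': from fail(16)=0 chase 'e': 0 ⇒ 16;  out=∅∪out(16)=∅
  fail(20) 'ab': from fail(1)=0 chase 'b': 0 ⇒ 0;  out=∅∪out(0)=∅
  fail(3) 'aab': from fail(2)=1 chase 'b': 1 ⇒ 20;  out=∅∪out(20)=∅
  fail(9) 'adb': from fail(8)=11 chase 'b': 11→0 ⇒ 0;  out=∅∪out(0)=∅
  fail(13) 'acd': from fail(12)=0 chase 'd': 0 ⇒ 11;  out=∅∪out(11)={3}
  fail(18) 'eeb': from fail(17)=16 chase 'b': 16→0 ⇒ 0;  out=∅∪out(0)=∅
  fail(21) 'aba': from fail(20)=0 chase 'a': 0 ⇒ 1;  out=∅∪out(1)=∅
  fail(4) 'aaba': from fail(3)=20 chase 'a': 20 ⇒ 21;  out=∅∪out(21)=∅
  fail(7) 'aabb': from fail(3)=20 chase 'b': 20→0 ⇒ 0;  out={1}∪out(0)={1}
  fail(10) 'adbe': from fail(9)=0 chase 'e': 0 ⇒ 16;  out={2}∪out(16)={2}
  fail(14) 'acda': from fail(13)=11 chase 'a': 11→0 ⇒ 1;  out=∅∪out(1)=∅
  fail(19) 'eebe': from fail(18)=0 chase 'e': 0 ⇒ 16;  out={5}∪out(16)={5}
  fail(22) 'abab': from fail(21)=1 chase 'b': 1 ⇒ 20;  out=∅∪out(20)=∅
  fail(5) 'aabab': from fail(4)=21 chase 'b': 21 ⇒ 22;  out=∅∪out(22)=∅
  fail(15) 'acdac': from fail(14)=1 chase 'c': 1 ⇒ 12;  out={4}∪out(12)={4}
  fail(23) 'ababc': from fail(22)=20 chase 'c': 20→0 ⇒ 0;  out={6}∪out(0)={6}
  fail(6) 'aababc': from fail(5)=22 chase 'c': 22 ⇒ 23;  out={0}∪out(23)={0,6}

Run:
i=0 'a': node 0→1
i=1 'c': node 1→12
i=2 'd': node 12→13  ** P3@[2:2]
i=3 'a': node 13→14
i=4 'c': node 14→15  ** P4@[0:4]
i=5 'c': node 15→0 (via fail)
i=6 'd': node 0→11  ** P3@[6:6]
i=7 'a': node 11→1 (via fail)
i=8 'e': node 1→16 (via fail)
i=9 'a': node 16→1 (via fail)
i=10 'a': node 1→2
i=11 'b': node 2→3
i=12 'b': node 3→7  ** P1@[9:12]
i=13 'd': node 7→11 (via fail)  ** P3@[13:13]
i=14 'c': node 11→0 (via fail)
i=15 'a': node 0→1
i=16 'c': node 1→12
i=17 'e': node 12→16 (via fail)
i=18 'e': node 16→17
i=19 'e': node 17→17 (via fail)
i=20 'b': node 17→18
i=21 'e': node 18→19  ** P5@[18:21]
i=22 'a': node 19→1 (via fail)
i=23 'a': node 1→2
i=24 'b': node 2→3
i=25 'b': node 3→7  ** P1@[22:25]

All matches (sorted): [[2,3],[4,4],[6,3],[12,1],[13,3],[21,5],[25,1]]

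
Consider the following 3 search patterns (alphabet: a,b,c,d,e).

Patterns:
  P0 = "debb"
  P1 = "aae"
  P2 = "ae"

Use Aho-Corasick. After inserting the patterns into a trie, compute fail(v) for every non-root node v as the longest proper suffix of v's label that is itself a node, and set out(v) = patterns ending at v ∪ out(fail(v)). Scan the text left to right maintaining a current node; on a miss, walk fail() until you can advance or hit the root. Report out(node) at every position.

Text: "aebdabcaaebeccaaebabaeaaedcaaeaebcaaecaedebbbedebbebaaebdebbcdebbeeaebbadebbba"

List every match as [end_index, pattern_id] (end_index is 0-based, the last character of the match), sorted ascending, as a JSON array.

Build automaton:
Trie (insert patterns):
  n0 'ε': a→5 d→1
  n1 'd': e→2
  n2 'de': b→3
  n3 'deb': b→4
  n4 'debb': ·  ←P0
  n5 'a': a→6 e→8
  n6 'aa': e→7
  n7 'aae': ·  ←P1
  n8 'ae': ·  ←P2

BFS fail/out derivation:
  n1('d'): parent n0 fail=0; on 'd' 0 → fail=0;  out ∅∪∅=∅
  n5('a'): parent n0 fail=0; on 'a' 0 → fail=0;  out ∅∪∅=∅
  n2('de'): parent n1 fail=0; on 'e' 0 → fail=0;  out ∅∪∅=∅
  n6('aa'): parent n5 fail=0; on 'a' 0 → fail=5;  out ∅∪∅=∅
  n8('ae'): parent n5 fail=0; on 'e' 0 → fail=0;  out {2}∪∅={2}
  n3('deb'): parent n2 fail=0; on 'b' 0 → fail=0;  out ∅∪∅=∅
  n7('aae'): parent n6 fail=5; on 'e' 5 → fail=8;  out {1}∪{2}={1,2}
  n4('debb'): parent n3 fail=0; on 'b' 0 → fail=0;  out {0}∪∅={0}

Scan:
pos 0 'a': at 5
pos 1 'e': at 8  emit P2@[0:1]
pos 2 'b': at 0 (fail-walked)
pos 3 'd': at 1
pos 4 'a': at 5 (fail-walked)
pos 5 'b': at 0 (fail-walked)
pos 6 'c': at 0
pos 7 'a': at 5
pos 8 'a': at 6
pos 9 'e': at 7  emit P1@[7:9],P2@[8:9]
pos 10 'b': at 0 (fail-walked)
pos 11 'e': at 0
pos 12 'c': at 0
pos 13 'c': at 0
pos 14 'a': at 5
pos 15 'a': at 6
pos 16 'e': at 7  emit P1@[14:16],P2@[15:16]
pos 17 'b': at 0 (fail-walked)
pos 18 'a': at 5
pos 19 'b': at 0 (fail-walked)
pos 20 'a': at 5
pos 21 'e': at 8  emit P2@[20:21]
pos 22 'a': at 5 (fail-walked)
pos 23 'a': at 6
pos 24 'e': at 7  emit P1@[22:24],P2@[23:24]
pos 25 'd': at 1 (fail-walked)
pos 26 'c': at 0 (fail-walked)
pos 27 'a': at 5
pos 28 'a': at 6
pos 29 'e': at 7  emit P1@[27:29],P2@[28:29]
pos 30 'a': at 5 (fail-walked)
pos 31 'e': at 8  emit P2@[30:31]
pos 32 'b': at 0 (fail-walked)
pos 33 'c': at 0
pos 34 'a': at 5
pos 35 'a': at 6
pos 36 'e': at 7  emit P1@[34:36],P2@[35:36]
pos 37 'c': at 0 (fail-walked)
pos 38 'a': at 5
pos 39 'e': at 8  emit P2@[38:39]
pos 40 'd': at 1 (fail-walked)
pos 41 'e': at 2
pos 42 'b': at 3
pos 43 'b': at 4  emit P0@[40:43]
pos 44 'b': at 0 (fail-walked)
pos 45 'e': at 0
pos 46 'd': at 1
pos 47 'e': at 2
pos 48 'b': at 3
pos 49 'b': at 4  emit P0@[46:49]
pos 50 'e': at 0 (fail-walked)
pos 51 'b': at 0
pos 52 'a': at 5
pos 53 'a': at 6
pos 54 'e': at 7  emit P1@[52:54],P2@[53:54]
pos 55 'b': at 0 (fail-walked)
pos 56 'd': at 1
pos 57 'e': at 2
pos 58 'b': at 3
pos 59 'b': at 4  emit P0@[56:59]
pos 60 'c': at 0 (fail-walked)
pos 61 'd': at 1
pos 62 'e': at 2
pos 63 'b': at 3
pos 64 'b': at 4  emit P0@[61:64]
pos 65 'e': at 0 (fail-walked)
pos 66 'e': at 0
pos 67 'a': at 5
pos 68 'e': at 8  emit P2@[67:68]
pos 69 'b': at 0 (fail-walked)
pos 70 'b': at 0
pos 71 'a': at 5
pos 72 'd': at 1 (fail-walked)
pos 73 'e': at 2
pos 74 'b': at 3
pos 75 'b': at 4  emit P0@[72:75]
pos 76 'b': at 0 (fail-walked)
pos 77 'a': at 5

Matches: [[1,2],[9,1],[9,2],[16,1],[16,2],[21,2],[24,1],[24,2],[29,1],[29,2],[31,2],[36,1],[36,2],[39,2],[43,0],[49,0],[54,1],[54,2],[59,0],[64,0],[68,2],[75,0]]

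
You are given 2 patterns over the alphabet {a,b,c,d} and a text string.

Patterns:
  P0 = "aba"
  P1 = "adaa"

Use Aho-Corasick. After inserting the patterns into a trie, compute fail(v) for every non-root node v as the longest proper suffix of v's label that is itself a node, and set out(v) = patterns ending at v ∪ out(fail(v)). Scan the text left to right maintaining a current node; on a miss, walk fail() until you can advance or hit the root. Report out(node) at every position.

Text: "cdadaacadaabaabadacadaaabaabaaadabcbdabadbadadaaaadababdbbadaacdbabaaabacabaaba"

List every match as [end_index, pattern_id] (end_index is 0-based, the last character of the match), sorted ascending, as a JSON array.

Build:
Trie (insert patterns):
  0='ε' goto a→1
  1='a' goto b→2 d→4
  2='ab' goto a→3
  3='aba' goto ·  ←P0
  4='ad' goto a→5
  5='ada' goto a→6
  6='adaa' goto ·  ←P1

Failure links (BFS by depth):
  n1('a'): parent n0 fail=0; on 'a' 0 → fail=0;  out ∅∪∅=∅
  n2('ab'): parent n1 fail=0; on 'b' 0 → fail=0;  out ∅∪∅=∅
  n4('ad'): parent n1 fail=0; on 'd' 0 → fail=0;  out ∅∪∅=∅
  n3('aba'): parent n2 fail=0; on 'a' 0 → fail=1;  out {0}∪∅={0}
  n5('ada'): parent n4 fail=0; on 'a' 0 → fail=1;  out ∅∪∅=∅
  n6('adaa'): parent n5 fail=1; on 'a' 1→0 → fail=1;  out {1}∪∅={1}

Text stream:
[0] read 'c'  n0⇒n0
[1] read 'd'  n0⇒n0
[2] read 'a'  n0⇒n1
[3] read 'd'  n1⇒n4
[4] read 'a'  n4⇒n5
[5] read 'a'  n5⇒n6  ** P1@[2:5]
[6] read 'c'  n6⇒n0 (fail-walked)
[7] read 'a'  n0⇒n1
[8] read 'd'  n1⇒n4
[9] read 'a'  n4⇒n5
[10] read 'a'  n5⇒n6  ** P1@[7:10]
[11] read 'b'  n6⇒n2 (fail-walked)
[12] read 'a'  n2⇒n3  ** P0@[10:12]
[13] read 'a'  n3⇒n1 (fail-walked)
[14] read 'b'  n1⇒n2
[15] read 'a'  n2⇒n3  ** P0@[13:15]
[16] read 'd'  n3⇒n4 (fail-walked)
[17] read 'a'  n4⇒n5
[18] read 'c'  n5⇒n0 (fail-walked)
[19] read 'a'  n0⇒n1
[20] read 'd'  n1⇒n4
[21] read 'a'  n4⇒n5
[22] read 'a'  n5⇒n6  ** P1@[19:22]
[23] read 'a'  n6⇒n1 (fail-walked)
[24] read 'b'  n1⇒n2
[25] read 'a'  n2⇒n3  ** P0@[23:25]
[26] read 'a'  n3⇒n1 (fail-walked)
[27] read 'b'  n1⇒n2
[28] read 'a'  n2⇒n3  ** P0@[26:28]
[29] read 'a'  n3⇒n1 (fail-walked)
[30] read 'a'  n1⇒n1 (fail-walked)
[31] read 'd'  n1⇒n4
[32] read 'a'  n4⇒n5
[33] read 'b'  n5⇒n2 (fail-walked)
[34] read 'c'  n2⇒n0 (fail-walked)
[35] read 'b'  n0⇒n0
[36] read 'd'  n0⇒n0
[37] read 'a'  n0⇒n1
[38] read 'b'  n1⇒n2
[39] read 'a'  n2⇒n3  ** P0@[37:39]
[40] read 'd'  n3⇒n4 (fail-walked)
[41] read 'b'  n4⇒n0 (fail-walked)
[42] read 'a'  n0⇒n1
[43] read 'd'  n1⇒n4
[44] read 'a'  n4⇒n5
[45] read 'd'  n5⇒n4 (fail-walked)
[46] read 'a'  n4⇒n5
[47] read 'a'  n5⇒n6  ** P1@[44:47]
[48] read 'a'  n6⇒n1 (fail-walked)
[49] read 'a'  n1⇒n1 (fail-walked)
[50] read 'd'  n1⇒n4
[51] read 'a'  n4⇒n5
[52] read 'b'  n5⇒n2 (fail-walked)
[53] read 'a'  n2⇒n3  ** P0@[51:53]
[54] read 'b'  n3⇒n2 (fail-walked)
[55] read 'd'  n2⇒n0 (fail-walked)
[56] read 'b'  n0⇒n0
[57] read 'b'  n0⇒n0
[58] read 'a'  n0⇒n1
[59] read 'd'  n1⇒n4
[60] read 'a'  n4⇒n5
[61] read 'a'  n5⇒n6  ** P1@[58:61]
[62] read 'c'  n6⇒n0 (fail-walked)
[63] read 'd'  n0⇒n0
[64] read 'b'  n0⇒n0
[65] read 'a'  n0⇒n1
[66] read 'b'  n1⇒n2
[67] read 'a'  n2⇒n3  ** P0@[65:67]
[68] read 'a'  n3⇒n1 (fail-walked)
[69] read 'a'  n1⇒n1 (fail-walked)
[70] read 'b'  n1⇒n2
[71] read 'a'  n2⇒n3  ** P0@[69:71]
[72] read 'c'  n3⇒n0 (fail-walked)
[73] read 'a'  n0⇒n1
[74] read 'b'  n1⇒n2
[75] read 'a'  n2⇒n3  ** P0@[73:75]
[76] read 'a'  n3⇒n1 (fail-walked)
[77] read 'b'  n1⇒n2
[78] read 'a'  n2⇒n3  ** P0@[76:78]

All matches (sorted): [[5,1],[10,1],[12,0],[15,0],[22,1],[25,0],[28,0],[39,0],[47,1],[53,0],[61,1],[67,0],[71,0],[75,0],[78,0]]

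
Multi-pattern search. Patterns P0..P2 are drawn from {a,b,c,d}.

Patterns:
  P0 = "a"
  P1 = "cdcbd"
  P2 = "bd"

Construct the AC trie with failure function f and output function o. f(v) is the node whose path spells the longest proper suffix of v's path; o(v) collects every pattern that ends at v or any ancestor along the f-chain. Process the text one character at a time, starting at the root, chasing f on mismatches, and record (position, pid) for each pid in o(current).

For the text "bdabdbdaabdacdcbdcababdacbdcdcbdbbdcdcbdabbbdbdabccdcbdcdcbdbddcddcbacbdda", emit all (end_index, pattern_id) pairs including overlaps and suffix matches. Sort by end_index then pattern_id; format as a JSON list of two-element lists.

Build:
Trie (insert patterns):
  0='ε' goto a→1 b→7 c→2
  1='a' goto ·  [P0 ends]
  2='c' goto d→3
  3='cd' goto c→4
  4='cdc' goto b→5
  5='cdcb' goto d→6
  6='cdcbd' goto ·  [P1 ends]
  7='b' goto d→8
  8='bd' goto ·  [P2 ends]

Failure links (BFS by depth):
  fail(1) 'a': from fail(0)=0 chase 'a': 0 ⇒ 0;  out={0}∪out(0)={0}
  fail(2) 'c': from fail(0)=0 chase 'c': 0 ⇒ 0;  out=∅∪out(0)=∅
  fail(7) 'b': from fail(0)=0 chase 'b': 0 ⇒ 0;  out=∅∪out(0)=∅
  fail(3) 'cd': from fail(2)=0 chase 'd': 0 ⇒ 0;  out=∅∪out(0)=∅
  fail(8) 'bd': from fail(7)=0 chase 'd': 0 ⇒ 0;  out={2}∪out(0)={2}
  fail(4) 'cdc': from fail(3)=0 chase 'c': 0 ⇒ 2;  out=∅∪out(2)=∅
  fail(5) 'cdcb': from fail(4)=2 chase 'b': 2→0 ⇒ 7;  out=∅∪out(7)=∅
  fail(6) 'cdcbd': from fail(5)=7 chase 'd': 7 ⇒ 8;  out={1}∪out(8)={1,2}

Run:
[0] read 'b'  n0⇒n7
[1] read 'd'  n7⇒n8  ** P2@[0:1]
[2] read 'a'  n8⇒n1 (fail-walked)  ** P0@[2:2]
[3] read 'b'  n1⇒n7 (fail-walked)
[4] read 'd'  n7⇒n8  ** P2@[3:4]
[5] read 'b'  n8⇒n7 (fail-walked)
[6] read 'd'  n7⇒n8  ** P2@[5:6]
[7] read 'a'  n8⇒n1 (fail-walked)  ** P0@[7:7]
[8] read 'a'  n1⇒n1 (fail-walked)  ** P0@[8:8]
[9] read 'b'  n1⇒n7 (fail-walked)
[10] read 'd'  n7⇒n8  ** P2@[9:10]
[11] read 'a'  n8⇒n1 (fail-walked)  ** P0@[11:11]
[12] read 'c'  n1⇒n2 (fail-walked)
[13] read 'd'  n2⇒n3
[14] read 'c'  n3⇒n4
[15] read 'b'  n4⇒n5
[16] read 'd'  n5⇒n6  ** P1@[12:16],P2@[15:16]
[17] read 'c'  n6⇒n2 (fail-walked)
[18] read 'a'  n2⇒n1 (fail-walked)  ** P0@[18:18]
[19] read 'b'  n1⇒n7 (fail-walked)
[20] read 'a'  n7⇒n1 (fail-walked)  ** P0@[20:20]
[21] read 'b'  n1⇒n7 (fail-walked)
[22] read 'd'  n7⇒n8  ** P2@[21:22]
[23] read 'a'  n8⇒n1 (fail-walked)  ** P0@[23:23]
[24] read 'c'  n1⇒n2 (fail-walked)
[25] read 'b'  n2⇒n7 (fail-walked)
[26] read 'd'  n7⇒n8  ** P2@[25:26]
[27] read 'c'  n8⇒n2 (fail-walked)
[28] read 'd'  n2⇒n3
[29] read 'c'  n3⇒n4
[30] read 'b'  n4⇒n5
[31] read 'd'  n5⇒n6  ** P1@[27:31],P2@[30:31]
[32] read 'b'  n6⇒n7 (fail-walked)
[33] read 'b'  n7⇒n7 (fail-walked)
[34] read 'd'  n7⇒n8  ** P2@[33:34]
[35] read 'c'  n8⇒n2 (fail-walked)
[36] read 'd'  n2⇒n3
[37] read 'c'  n3⇒n4
[38] read 'b'  n4⇒n5
[39] read 'd'  n5⇒n6  ** P1@[35:39],P2@[38:39]
[40] read 'a'  n6⇒n1 (fail-walked)  ** P0@[40:40]
[41] read 'b'  n1⇒n7 (fail-walked)
[42] read 'b'  n7⇒n7 (fail-walked)
[43] read 'b'  n7⇒n7 (fail-walked)
[44] read 'd'  n7⇒n8  ** P2@[43:44]
[45] read 'b'  n8⇒n7 (fail-walked)
[46] read 'd'  n7⇒n8  ** P2@[45:46]
[47] read 'a'  n8⇒n1 (fail-walked)  ** P0@[47:47]
[48] read 'b'  n1⇒n7 (fail-walked)
[49] read 'c'  n7⇒n2 (fail-walked)
[50] read 'c'  n2⇒n2 (fail-walked)
[51] read 'd'  n2⇒n3
[52] read 'c'  n3⇒n4
[53] read 'b'  n4⇒n5
[54] read 'd'  n5⇒n6  ** P1@[50:54],P2@[53:54]
[55] read 'c'  n6⇒n2 (fail-walked)
[56] read 'd'  n2⇒n3
[57] read 'c'  n3⇒n4
[58] read 'b'  n4⇒n5
[59] read 'd'  n5⇒n6  ** P1@[55:59],P2@[58:59]
[60] read 'b'  n6⇒n7 (fail-walked)
[61] read 'd'  n7⇒n8  ** P2@[60:61]
[62] read 'd'  n8⇒n0 (fail-walked)
[63] read 'c'  n0⇒n2
[64] read 'd'  n2⇒n3
[65] read 'd'  n3⇒n0 (fail-walked)
[66] read 'c'  n0⇒n2
[67] read 'b'  n2⇒n7 (fail-walked)
[68] read 'a'  n7⇒n1 (fail-walked)  ** P0@[68:68]
[69] read 'c'  n1⇒n2 (fail-walked)
[70] read 'b'  n2⇒n7 (fail-walked)
[71] read 'd'  n7⇒n8  ** P2@[70:71]
[72] read 'd'  n8⇒n0 (fail-walked)
[73] read 'a'  n0⇒n1  ** P0@[73:73]

Result: [[1,2],[2,0],[4,2],[6,2],[7,0],[8,0],[10,2],[11,0],[16,1],[16,2],[18,0],[20,0],[22,2],[23,0],[26,2],[31,1],[31,2],[34,2],[39,1],[39,2],[40,0],[44,2],[46,2],[47,0],[54,1],[54,2],[59,1],[59,2],[61,2],[68,0],[71,2],[73,0]]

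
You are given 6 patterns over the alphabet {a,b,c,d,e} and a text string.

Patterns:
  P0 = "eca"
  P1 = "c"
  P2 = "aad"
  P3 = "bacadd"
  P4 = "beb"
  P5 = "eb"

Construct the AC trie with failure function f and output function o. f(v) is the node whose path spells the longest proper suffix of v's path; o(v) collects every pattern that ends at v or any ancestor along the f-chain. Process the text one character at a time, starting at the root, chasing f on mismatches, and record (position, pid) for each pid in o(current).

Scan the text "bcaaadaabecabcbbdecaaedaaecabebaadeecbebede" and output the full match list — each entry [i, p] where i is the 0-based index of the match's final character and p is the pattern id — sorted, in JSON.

Build:
Trie nodes:
  0='ε' goto a→5 b→8 c→4 e→1
  1='e' goto b→16 c→2
  2='ec' goto a→3
  3='eca' goto ·  ←P0
  4='c' goto ·  ←P1
  5='a' goto a→6
  6='aa' goto d→7
  7='aad' goto ·  ←P2
  8='b' goto a→9 e→14
  9='ba' goto c→10
  10='bac' goto a→11
  11='baca' goto d→12
  12='bacad' goto d→13
  13='bacadd' goto ·  ←P3
  14='be' goto b→15
  15='beb' goto ·  ←P4
  16='eb' goto ·  ←P5

BFS fail/out derivation:
  n1('e'): parent n0 fail=0; on 'e' 0 → fail=0;  out ∅∪∅=∅
  n4('c'): parent n0 fail=0; on 'c' 0 → fail=0;  out {1}∪∅={1}
  n5('a'): parent n0 fail=0; on 'a' 0 → fail=0;  out ∅∪∅=∅
  n8('b'): parent n0 fail=0; on 'b' 0 → fail=0;  out ∅∪∅=∅
  n2('ec'): parent n1 fail=0; on 'c' 0 → fail=4;  out ∅∪{1}={1}
  n6('aa'): parent n5 fail=0; on 'a' 0 → fail=5;  out ∅∪∅=∅
  n9('ba'): parent n8 fail=0; on 'a' 0 → fail=5;  out ∅∪∅=∅
  n14('be'): parent n8 fail=0; on 'e' 0 → fail=1;  out ∅∪∅=∅
  n16('eb'): parent n1 fail=0; on 'b' 0 → fail=8;  out {5}∪∅={5}
  n3('eca'): parent n2 fail=4; on 'a' 4→0 → fail=5;  out {0}∪∅={0}
  n7('aad'): parent n6 fail=5; on 'd' 5→0 → fail=0;  out {2}∪∅={2}
  n10('bac'): parent n9 fail=5; on 'c' 5→0 → fail=4;  out ∅∪{1}={1}
  n15('beb'): parent n14 fail=1; on 'b' 1 → fail=16;  out {4}∪{5}={4,5}
  n11('baca'): parent n10 fail=4; on 'a' 4→0 → fail=5;  out ∅∪∅=∅
  n12('bacad'): parent n11 fail=5; on 'd' 5→0 → fail=0;  out ∅∪∅=∅
  n13('bacadd'): parent n12 fail=0; on 'd' 0 → fail=0;  out {3}∪∅={3}

Scan:
pos 0 'b': at 8
pos 1 'c': at 4 (fail-walked)  → match P1@[1:1]
pos 2 'a': at 5 (fail-walked)
pos 3 'a': at 6
pos 4 'a': at 6 (fail-walked)
pos 5 'd': at 7  → match P2@[3:5]
pos 6 'a': at 5 (fail-walked)
pos 7 'a': at 6
pos 8 'b': at 8 (fail-walked)
pos 9 'e': at 14
pos 10 'c': at 2 (fail-walked)  → match P1@[10:10]
pos 11 'a': at 3  → match P0@[9:11]
pos 12 'b': at 8 (fail-walked)
pos 13 'c': at 4 (fail-walked)  → match P1@[13:13]
pos 14 'b': at 8 (fail-walked)
pos 15 'b': at 8 (fail-walked)
pos 16 'd': at 0 (fail-walked)
pos 17 'e': at 1
pos 18 'c': at 2  → match P1@[18:18]
pos 19 'a': at 3  → match P0@[17:19]
pos 20 'a': at 6 (fail-walked)
pos 21 'e': at 1 (fail-walked)
pos 22 'd': at 0 (fail-walked)
pos 23 'a': at 5
pos 24 'a': at 6
pos 25 'e': at 1 (fail-walked)
pos 26 'c': at 2  → match P1@[26:26]
pos 27 'a': at 3  → match P0@[25:27]
pos 28 'b': at 8 (fail-walked)
pos 29 'e': at 14
pos 30 'b': at 15  → match P4@[28:30],P5@[29:30]
pos 31 'a': at 9 (fail-walked)
pos 32 'a': at 6 (fail-walked)
pos 33 'd': at 7  → match P2@[31:33]
pos 34 'e': at 1 (fail-walked)
pos 35 'e': at 1 (fail-walked)
pos 36 'c': at 2  → match P1@[36:36]
pos 37 'b': at 8 (fail-walked)
pos 38 'e': at 14
pos 39 'b': at 15  → match P4@[37:39],P5@[38:39]
pos 40 'e': at 14 (fail-walked)
pos 41 'd': at 0 (fail-walked)
pos 42 'e': at 1

Result: [[1,1],[5,2],[10,1],[11,0],[13,1],[18,1],[19,0],[26,1],[27,0],[30,4],[30,5],[33,2],[36,1],[39,4],[39,5]]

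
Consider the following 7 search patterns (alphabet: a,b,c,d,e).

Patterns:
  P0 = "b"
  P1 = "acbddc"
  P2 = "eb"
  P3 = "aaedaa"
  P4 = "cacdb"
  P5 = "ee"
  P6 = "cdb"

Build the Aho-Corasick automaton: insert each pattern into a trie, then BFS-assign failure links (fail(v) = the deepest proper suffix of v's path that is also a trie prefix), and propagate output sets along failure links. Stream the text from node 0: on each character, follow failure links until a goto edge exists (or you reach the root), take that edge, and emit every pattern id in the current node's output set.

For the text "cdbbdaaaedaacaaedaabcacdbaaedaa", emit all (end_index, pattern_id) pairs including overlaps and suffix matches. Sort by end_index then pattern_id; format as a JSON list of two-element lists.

Construct AC machine:
Trie (insert patterns):
  n0 'ε': a→2 b→1 c→15 e→8
  n1 'b': ·  [P0 ends]
  n2 'a': a→10 c→3
  n3 'ac': b→4
  n4 'acb': d→5
  n5 'acbd': d→6
  n6 'acbdd': c→7
  n7 'acbddc': ·  [P1 ends]
  n8 'e': b→9 e→20
  n9 'eb': ·  [P2 ends]
  n10 'aa': e→11
  n11 'aae': d→12
  n12 'aaed': a→13
  n13 'aaeda': a→14
  n14 'aaedaa': ·  [P3 ends]
  n15 'c': a→16 d→21
  n16 'ca': c→17
  n17 'cac': d→18
  n18 'cacd': b→19
  n19 'cacdb': ·  [P4 ends]
  n20 'ee': ·  [P5 ends]
  n21 'cd': b→22
  n22 'cdb': ·  [P6 ends]

Failure links (BFS by depth):
  n1('b'): parent n0 fail=0; on 'b' 0 → fail=0;  out {0}∪∅={0}
  n2('a'): parent n0 fail=0; on 'a' 0 → fail=0;  out ∅∪∅=∅
  n8('e'): parent n0 fail=0; on 'e' 0 → fail=0;  out ∅∪∅=∅
  n15('c'): parent n0 fail=0; on 'c' 0 → fail=0;  out ∅∪∅=∅
  n3('ac'): parent n2 fail=0; on 'c' 0 → fail=15;  out ∅∪∅=∅
  n9('eb'): parent n8 fail=0; on 'b' 0 → fail=1;  out {2}∪{0}={0,2}
  n10('aa'): parent n2 fail=0; on 'a' 0 → fail=2;  out ∅∪∅=∅
  n16('ca'): parent n15 fail=0; on 'a' 0 → fail=2;  out ∅∪∅=∅
  n20('ee'): parent n8 fail=0; on 'e' 0 → fail=8;  out {5}∪∅={5}
  n21('cd'): parent n15 fail=0; on 'd' 0 → fail=0;  out ∅∪∅=∅
  n4('acb'): parent n3 fail=15; on 'b' 15→0 → fail=1;  out ∅∪{0}={0}
  n11('aae'): parent n10 fail=2; on 'e' 2→0 → fail=8;  out ∅∪∅=∅
  n17('cac'): parent n16 fail=2; on 'c' 2 → fail=3;  out ∅∪∅=∅
  n22('cdb'): parent n21 fail=0; on 'b' 0 → fail=1;  out {6}∪{0}={0,6}
  n5('acbd'): parent n4 fail=1; on 'd' 1→0 → fail=0;  out ∅∪∅=∅
  n12('aaed'): parent n11 fail=8; on 'd' 8→0 → fail=0;  out ∅∪∅=∅
  n18('cacd'): parent n17 fail=3; on 'd' 3→15 → fail=21;  out ∅∪∅=∅
  n6('acbdd'): parent n5 fail=0; on 'd' 0 → fail=0;  out ∅∪∅=∅
  n13('aaeda'): parent n12 fail=0; on 'a' 0 → fail=2;  out ∅∪∅=∅
  n19('cacdb'): parent n18 fail=21; on 'b' 21 → fail=22;  out {4}∪{0,6}={0,4,6}
  n7('acbddc'): parent n6 fail=0; on 'c' 0 → fail=15;  out {1}∪∅={1}
  n14('aaedaa'): parent n13 fail=2; on 'a' 2 → fail=10;  out {3}∪∅={3}

Scan:
pos 0 'c': at 15
pos 1 'd': at 21
pos 2 'b': at 22  emit P0@[2:2],P6@[0:2]
pos 3 'b': at 1 (fail-walked)  emit P0@[3:3]
pos 4 'd': at 0 (fail-walked)
pos 5 'a': at 2
pos 6 'a': at 10
pos 7 'a': at 10 (fail-walked)
pos 8 'e': at 11
pos 9 'd': at 12
pos 10 'a': at 13
pos 11 'a': at 14  emit P3@[6:11]
pos 12 'c': at 3 (fail-walked)
pos 13 'a': at 16 (fail-walked)
pos 14 'a': at 10 (fail-walked)
pos 15 'e': at 11
pos 16 'd': at 12
pos 17 'a': at 13
pos 18 'a': at 14  emit P3@[13:18]
pos 19 'b': at 1 (fail-walked)  emit P0@[19:19]
pos 20 'c': at 15 (fail-walked)
pos 21 'a': at 16
pos 22 'c': at 17
pos 23 'd': at 18
pos 24 'b': at 19  emit P0@[24:24],P4@[20:24],P6@[22:24]
pos 25 'a': at 2 (fail-walked)
pos 26 'a': at 10
pos 27 'e': at 11
pos 28 'd': at 12
pos 29 'a': at 13
pos 30 'a': at 14  emit P3@[25:30]

Result: [[2,0],[2,6],[3,0],[11,3],[18,3],[19,0],[24,0],[24,4],[24,6],[30,3]]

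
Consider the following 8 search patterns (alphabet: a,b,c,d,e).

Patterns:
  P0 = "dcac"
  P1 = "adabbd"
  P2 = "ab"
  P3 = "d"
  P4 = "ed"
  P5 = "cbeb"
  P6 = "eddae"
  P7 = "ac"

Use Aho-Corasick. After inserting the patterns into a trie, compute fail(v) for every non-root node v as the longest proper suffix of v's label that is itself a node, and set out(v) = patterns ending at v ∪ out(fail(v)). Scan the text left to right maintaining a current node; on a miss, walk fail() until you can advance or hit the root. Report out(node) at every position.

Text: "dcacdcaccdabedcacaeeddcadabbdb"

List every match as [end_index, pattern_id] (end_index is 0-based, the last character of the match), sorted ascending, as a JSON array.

Construct AC machine:
Trie nodes:
  0='ε' goto a→5 c→14 d→1 e→12
  1='d' goto c→2  ←P3
  2='dc' goto a→3
  3='dca' goto c→4
  4='dcac' goto ·  ←P0
  5='a' goto b→11 c→21 d→6
  6='ad' goto a→7
  7='ada' goto b→8
  8='adab' goto b→9
  9='adabb' goto d→10
  10='adabbd' goto ·  ←P1
  11='ab' goto ·  ←P2
  12='e' goto d→13
  13='ed' goto d→18  ←P4
  14='c' goto b→15
  15='cb' goto e→16
  16='cbe' goto b→17
  17='cbeb' goto ·  ←P5
  18='edd' goto a→19
  19='edda' goto e→20
  20='eddae' goto ·  ←P6
  21='ac' goto ·  ←P7

BFS fail/out derivation:
  n1('d'): parent n0 fail=0; on 'd' 0 → fail=0;  out {3}∪∅={3}
  n5('a'): parent n0 fail=0; on 'a' 0 → fail=0;  out ∅∪∅=∅
  n12('e'): parent n0 fail=0; on 'e' 0 → fail=0;  out ∅∪∅=∅
  n14('c'): parent n0 fail=0; on 'c' 0 → fail=0;  out ∅∪∅=∅
  n2('dc'): parent n1 fail=0; on 'c' 0 → fail=14;  out ∅∪∅=∅
  n6('ad'): parent n5 fail=0; on 'd' 0 → fail=1;  out ∅∪{3}={3}
  n11('ab'): parent n5 fail=0; on 'b' 0 → fail=0;  out {2}∪∅={2}
  n13('ed'): parent n12 fail=0; on 'd' 0 → fail=1;  out {4}∪{3}={3,4}
  n15('cb'): parent n14 fail=0; on 'b' 0 → fail=0;  out ∅∪∅=∅
  n21('ac'): parent n5 fail=0; on 'c' 0 → fail=14;  out {7}∪∅={7}
  n3('dca'): parent n2 fail=14; on 'a' 14→0 → fail=5;  out ∅∪∅=∅
  n7('ada'): parent n6 fail=1; on 'a' 1→0 → fail=5;  out ∅∪∅=∅
  n16('cbe'): parent n15 fail=0; on 'e' 0 → fail=12;  out ∅∪∅=∅
  n18('edd'): parent n13 fail=1; on 'd' 1→0 → fail=1;  out ∅∪{3}={3}
  n4('dcac'): parent n3 fail=5; on 'c' 5 → fail=21;  out {0}∪{7}={0,7}
  n8('adab'): parent n7 fail=5; on 'b' 5 → fail=11;  out ∅∪{2}={2}
  n17('cbeb'): parent n16 fail=12; on 'b' 12→0 → fail=0;  out {5}∪∅={5}
  n19('edda'): parent n18 fail=1; on 'a' 1→0 → fail=5;  out ∅∪∅=∅
  n9('adabb'): parent n8 fail=11; on 'b' 11→0 → fail=0;  out ∅∪∅=∅
  n20('eddae'): parent n19 fail=5; on 'e' 5→0 → fail=12;  out {6}∪∅={6}
  n10('adabbd'): parent n9 fail=0; on 'd' 0 → fail=1;  out {1}∪{3}={1,3}

Scan:
[0] read 'd'  n0⇒n1  emit P3@[0:0]
[1] read 'c'  n1⇒n2
[2] read 'a'  n2⇒n3
[3] read 'c'  n3⇒n4  emit P0@[0:3],P7@[2:3]
[4] read 'd'  n4⇒n1 ·f  emit P3@[4:4]
[5] read 'c'  n1⇒n2
[6] read 'a'  n2⇒n3
[7] read 'c'  n3⇒n4  emit P0@[4:7],P7@[6:7]
[8] read 'c'  n4⇒n14 ·f
[9] read 'd'  n14⇒n1 ·f  emit P3@[9:9]
[10] read 'a'  n1⇒n5 ·f
[11] read 'b'  n5⇒n11  emit P2@[10:11]
[12] read 'e'  n11⇒n12 ·f
[13] read 'd'  n12⇒n13  emit P3@[13:13],P4@[12:13]
[14] read 'c'  n13⇒n2 ·f
[15] read 'a'  n2⇒n3
[16] read 'c'  n3⇒n4  emit P0@[13:16],P7@[15:16]
[17] read 'a'  n4⇒n5 ·f
[18] read 'e'  n5⇒n12 ·f
[19] read 'e'  n12⇒n12 ·f
[20] read 'd'  n12⇒n13  emit P3@[20:20],P4@[19:20]
[21] read 'd'  n13⇒n18  emit P3@[21:21]
[22] read 'c'  n18⇒n2 ·f
[23] read 'a'  n2⇒n3
[24] read 'd'  n3⇒n6 ·f  emit P3@[24:24]
[25] read 'a'  n6⇒n7
[26] read 'b'  n7⇒n8  emit P2@[25:26]
[27] read 'b'  n8⇒n9
[28] read 'd'  n9⇒n10  emit P1@[23:28],P3@[28:28]
[29] read 'b'  n10⇒n0 ·f

Matches: [[0,3],[3,0],[3,7],[4,3],[7,0],[7,7],[9,3],[11,2],[13,3],[13,4],[16,0],[16,7],[20,3],[20,4],[21,3],[24,3],[26,2],[28,1],[28,3]]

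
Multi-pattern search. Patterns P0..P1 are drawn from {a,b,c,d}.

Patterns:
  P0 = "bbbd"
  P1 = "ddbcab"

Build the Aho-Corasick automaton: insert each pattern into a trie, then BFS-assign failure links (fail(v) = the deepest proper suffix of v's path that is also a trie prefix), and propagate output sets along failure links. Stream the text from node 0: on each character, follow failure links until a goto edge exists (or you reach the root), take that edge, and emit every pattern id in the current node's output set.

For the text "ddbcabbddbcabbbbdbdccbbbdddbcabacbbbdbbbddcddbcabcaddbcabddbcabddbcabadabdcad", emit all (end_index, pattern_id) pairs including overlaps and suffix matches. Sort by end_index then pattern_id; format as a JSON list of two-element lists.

Build automaton:
Trie (insert patterns):
  n0 'ε': b→1 d→5
  n1 'b': b→2
  n2 'bb': b→3
  n3 'bbb': d→4
  n4 'bbbd': ·  ←P0
  n5 'd': d→6
  n6 'dd': b→7
  n7 'ddb': c→8
  n8 'ddbc': a→9
  n9 'ddbca': b→10
  n10 'ddbcab': ·  ←P1

Failure links (BFS by depth):
  fail(1) 'b': from fail(0)=0 chase 'b': 0 ⇒ 0;  out=∅∪out(0)=∅
  fail(5) 'd': from fail(0)=0 chase 'd': 0 ⇒ 0;  out=∅∪out(0)=∅
  fail(2) 'bb': from fail(1)=0 chase 'b': 0 ⇒ 1;  out=∅∪out(1)=∅
  fail(6) 'dd': from fail(5)=0 chase 'd': 0 ⇒ 5;  out=∅∪out(5)=∅
  fail(3) 'bbb': from fail(2)=1 chase 'b': 1 ⇒ 2;  out=∅∪out(2)=∅
  fail(7) 'ddb': from fail(6)=5 chase 'b': 5→0 ⇒ 1;  out=∅∪out(1)=∅
  fail(4) 'bbbd': from fail(3)=2 chase 'd': 2→1→0 ⇒ 5;  out={0}∪out(5)={0}
  fail(8) 'ddbc': from fail(7)=1 chase 'c': 1→0 ⇒ 0;  out=∅∪out(0)=∅
  fail(9) 'ddbca': from fail(8)=0 chase 'a': 0 ⇒ 0;  out=∅∪out(0)=∅
  fail(10) 'ddbcab': from fail(9)=0 chase 'b': 0 ⇒ 1;  out={1}∪out(1)={1}

Run:
[0] read 'd'  n0⇒n5
[1] read 'd'  n5⇒n6
[2] read 'b'  n6⇒n7
[3] read 'c'  n7⇒n8
[4] read 'a'  n8⇒n9
[5] read 'b'  n9⇒n10  → match P1@[0:5]
[6] read 'b'  n10⇒n2 (via fail)
[7] read 'd'  n2⇒n5 (via fail)
[8] read 'd'  n5⇒n6
[9] read 'b'  n6⇒n7
[10] read 'c'  n7⇒n8
[11] read 'a'  n8⇒n9
[12] read 'b'  n9⇒n10  → match P1@[7:12]
[13] read 'b'  n10⇒n2 (via fail)
[14] read 'b'  n2⇒n3
[15] read 'b'  n3⇒n3 (via fail)
[16] read 'd'  n3⇒n4  → match P0@[13:16]
[17] read 'b'  n4⇒n1 (via fail)
[18] read 'd'  n1⇒n5 (via fail)
[19] read 'c'  n5⇒n0 (via fail)
[20] read 'c'  n0⇒n0
[21] read 'b'  n0⇒n1
[22] read 'b'  n1⇒n2
[23] read 'b'  n2⇒n3
[24] read 'd'  n3⇒n4  → match P0@[21:24]
[25] read 'd'  n4⇒n6 (via fail)
[26] read 'd'  n6⇒n6 (via fail)
[27] read 'b'  n6⇒n7
[28] read 'c'  n7⇒n8
[29] read 'a'  n8⇒n9
[30] read 'b'  n9⇒n10  → match P1@[25:30]
[31] read 'a'  n10⇒n0 (via fail)
[32] read 'c'  n0⇒n0
[33] read 'b'  n0⇒n1
[34] read 'b'  n1⇒n2
[35] read 'b'  n2⇒n3
[36] read 'd'  n3⇒n4  → match P0@[33:36]
[37] read 'b'  n4⇒n1 (via fail)
[38] read 'b'  n1⇒n2
[39] read 'b'  n2⇒n3
[40] read 'd'  n3⇒n4  → match P0@[37:40]
[41] read 'd'  n4⇒n6 (via fail)
[42] read 'c'  n6⇒n0 (via fail)
[43] read 'd'  n0⇒n5
[44] read 'd'  n5⇒n6
[45] read 'b'  n6⇒n7
[46] read 'c'  n7⇒n8
[47] read 'a'  n8⇒n9
[48] read 'b'  n9⇒n10  → match P1@[43:48]
[49] read 'c'  n10⇒n0 (via fail)
[50] read 'a'  n0⇒n0
[51] read 'd'  n0⇒n5
[52] read 'd'  n5⇒n6
[53] read 'b'  n6⇒n7
[54] read 'c'  n7⇒n8
[55] read 'a'  n8⇒n9
[56] read 'b'  n9⇒n10  → match P1@[51:56]
[57] read 'd'  n10⇒n5 (via fail)
[58] read 'd'  n5⇒n6
[59] read 'b'  n6⇒n7
[60] read 'c'  n7⇒n8
[61] read 'a'  n8⇒n9
[62] read 'b'  n9⇒n10  → match P1@[57:62]
[63] read 'd'  n10⇒n5 (via fail)
[64] read 'd'  n5⇒n6
[65] read 'b'  n6⇒n7
[66] read 'c'  n7⇒n8
[67] read 'a'  n8⇒n9
[68] read 'b'  n9⇒n10  → match P1@[63:68]
[69] read 'a'  n10⇒n0 (via fail)
[70] read 'd'  n0⇒n5
[71] read 'a'  n5⇒n0 (via fail)
[72] read 'b'  n0⇒n1
[73] read 'd'  n1⇒n5 (via fail)
[74] read 'c'  n5⇒n0 (via fail)
[75] read 'a'  n0⇒n0
[76] read 'd'  n0⇒n5

All matches (sorted): [[5,1],[12,1],[16,0],[24,0],[30,1],[36,0],[40,0],[48,1],[56,1],[62,1],[68,1]]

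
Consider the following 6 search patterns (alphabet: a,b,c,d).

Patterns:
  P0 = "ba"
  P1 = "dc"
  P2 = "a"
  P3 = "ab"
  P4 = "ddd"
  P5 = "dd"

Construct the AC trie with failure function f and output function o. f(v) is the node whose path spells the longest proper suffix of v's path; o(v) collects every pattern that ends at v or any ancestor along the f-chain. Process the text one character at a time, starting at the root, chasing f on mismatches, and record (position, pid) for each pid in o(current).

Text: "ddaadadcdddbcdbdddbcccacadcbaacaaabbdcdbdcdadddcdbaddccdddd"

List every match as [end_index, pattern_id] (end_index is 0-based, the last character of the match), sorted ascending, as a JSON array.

Construct AC machine:
Trie nodes:
  0='ε' goto a→5 b→1 d→3
  1='b' goto a→2
  2='ba' goto ·  ←P0
  3='d' goto c→4 d→7
  4='dc' goto ·  ←P1
  5='a' goto b→6  ←P2
  6='ab' goto ·  ←P3
  7='dd' goto d→8  ←P5
  8='ddd' goto ·  ←P4

BFS fail/out derivation:
  n1('b'): parent n0 fail=0; on 'b' 0 → fail=0;  out ∅∪∅=∅
  n3('d'): parent n0 fail=0; on 'd' 0 → fail=0;  out ∅∪∅=∅
  n5('a'): parent n0 fail=0; on 'a' 0 → fail=0;  out {2}∪∅={2}
  n2('ba'): parent n1 fail=0; on 'a' 0 → fail=5;  out {0}∪{2}={0,2}
  n4('dc'): parent n3 fail=0; on 'c' 0 → fail=0;  out {1}∪∅={1}
  n6('ab'): parent n5 fail=0; on 'b' 0 → fail=1;  out {3}∪∅={3}
  n7('dd'): parent n3 fail=0; on 'd' 0 → fail=3;  out {5}∪∅={5}
  n8('ddd'): parent n7 fail=3; on 'd' 3 → fail=7;  out {4}∪{5}={4,5}

Scan:
[0] read 'd'  n0⇒n3
[1] read 'd'  n3⇒n7  ** P5@[0:1]
[2] read 'a'  n7⇒n5 (via fail)  ** P2@[2:2]
[3] read 'a'  n5⇒n5 (via fail)  ** P2@[3:3]
[4] read 'd'  n5⇒n3 (via fail)
[5] read 'a'  n3⇒n5 (via fail)  ** P2@[5:5]
[6] read 'd'  n5⇒n3 (via fail)
[7] read 'c'  n3⇒n4  ** P1@[6:7]
[8] read 'd'  n4⇒n3 (via fail)
[9] read 'd'  n3⇒n7  ** P5@[8:9]
[10] read 'd'  n7⇒n8  ** P4@[8:10],P5@[9:10]
[11] read 'b'  n8⇒n1 (via fail)
[12] read 'c'  n1⇒n0 (via fail)
[13] read 'd'  n0⇒n3
[14] read 'b'  n3⇒n1 (via fail)
[15] read 'd'  n1⇒n3 (via fail)
[16] read 'd'  n3⇒n7  ** P5@[15:16]
[17] read 'd'  n7⇒n8  ** P4@[15:17],P5@[16:17]
[18] read 'b'  n8⇒n1 (via fail)
[19] read 'c'  n1⇒n0 (via fail)
[20] read 'c'  n0⇒n0
[21] read 'c'  n0⇒n0
[22] read 'a'  n0⇒n5  ** P2@[22:22]
[23] read 'c'  n5⇒n0 (via fail)
[24] read 'a'  n0⇒n5  ** P2@[24:24]
[25] read 'd'  n5⇒n3 (via fail)
[26] read 'c'  n3⇒n4  ** P1@[25:26]
[27] read 'b'  n4⇒n1 (via fail)
[28] read 'a'  n1⇒n2  ** P0@[27:28],P2@[28:28]
[29] read 'a'  n2⇒n5 (via fail)  ** P2@[29:29]
[30] read 'c'  n5⇒n0 (via fail)
[31] read 'a'  n0⇒n5  ** P2@[31:31]
[32] read 'a'  n5⇒n5 (via fail)  ** P2@[32:32]
[33] read 'a'  n5⇒n5 (via fail)  ** P2@[33:33]
[34] read 'b'  n5⇒n6  ** P3@[33:34]
[35] read 'b'  n6⇒n1 (via fail)
[36] read 'd'  n1⇒n3 (via fail)
[37] read 'c'  n3⇒n4  ** P1@[36:37]
[38] read 'd'  n4⇒n3 (via fail)
[39] read 'b'  n3⇒n1 (via fail)
[40] read 'd'  n1⇒n3 (via fail)
[41] read 'c'  n3⇒n4  ** P1@[40:41]
[42] read 'd'  n4⇒n3 (via fail)
[43] read 'a'  n3⇒n5 (via fail)  ** P2@[43:43]
[44] read 'd'  n5⇒n3 (via fail)
[45] read 'd'  n3⇒n7  ** P5@[44:45]
[46] read 'd'  n7⇒n8  ** P4@[44:46],P5@[45:46]
[47] read 'c'  n8⇒n4 (via fail)  ** P1@[46:47]
[48] read 'd'  n4⇒n3 (via fail)
[49] read 'b'  n3⇒n1 (via fail)
[50] read 'a'  n1⇒n2  ** P0@[49:50],P2@[50:50]
[51] read 'd'  n2⇒n3 (via fail)
[52] read 'd'  n3⇒n7  ** P5@[51:52]
[53] read 'c'  n7⇒n4 (via fail)  ** P1@[52:53]
[54] read 'c'  n4⇒n0 (via fail)
[55] read 'd'  n0⇒n3
[56] read 'd'  n3⇒n7  ** P5@[55:56]
[57] read 'd'  n7⇒n8  ** P4@[55:57],P5@[56:57]
[58] read 'd'  n8⇒n8 (via fail)  ** P4@[56:58],P5@[57:58]

Matches: [[1,5],[2,2],[3,2],[5,2],[7,1],[9,5],[10,4],[10,5],[16,5],[17,4],[17,5],[22,2],[24,2],[26,1],[28,0],[28,2],[29,2],[31,2],[32,2],[33,2],[34,3],[37,1],[41,1],[43,2],[45,5],[46,4],[46,5],[47,1],[50,0],[50,2],[52,5],[53,1],[56,5],[57,4],[57,5],[58,4],[58,5]]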